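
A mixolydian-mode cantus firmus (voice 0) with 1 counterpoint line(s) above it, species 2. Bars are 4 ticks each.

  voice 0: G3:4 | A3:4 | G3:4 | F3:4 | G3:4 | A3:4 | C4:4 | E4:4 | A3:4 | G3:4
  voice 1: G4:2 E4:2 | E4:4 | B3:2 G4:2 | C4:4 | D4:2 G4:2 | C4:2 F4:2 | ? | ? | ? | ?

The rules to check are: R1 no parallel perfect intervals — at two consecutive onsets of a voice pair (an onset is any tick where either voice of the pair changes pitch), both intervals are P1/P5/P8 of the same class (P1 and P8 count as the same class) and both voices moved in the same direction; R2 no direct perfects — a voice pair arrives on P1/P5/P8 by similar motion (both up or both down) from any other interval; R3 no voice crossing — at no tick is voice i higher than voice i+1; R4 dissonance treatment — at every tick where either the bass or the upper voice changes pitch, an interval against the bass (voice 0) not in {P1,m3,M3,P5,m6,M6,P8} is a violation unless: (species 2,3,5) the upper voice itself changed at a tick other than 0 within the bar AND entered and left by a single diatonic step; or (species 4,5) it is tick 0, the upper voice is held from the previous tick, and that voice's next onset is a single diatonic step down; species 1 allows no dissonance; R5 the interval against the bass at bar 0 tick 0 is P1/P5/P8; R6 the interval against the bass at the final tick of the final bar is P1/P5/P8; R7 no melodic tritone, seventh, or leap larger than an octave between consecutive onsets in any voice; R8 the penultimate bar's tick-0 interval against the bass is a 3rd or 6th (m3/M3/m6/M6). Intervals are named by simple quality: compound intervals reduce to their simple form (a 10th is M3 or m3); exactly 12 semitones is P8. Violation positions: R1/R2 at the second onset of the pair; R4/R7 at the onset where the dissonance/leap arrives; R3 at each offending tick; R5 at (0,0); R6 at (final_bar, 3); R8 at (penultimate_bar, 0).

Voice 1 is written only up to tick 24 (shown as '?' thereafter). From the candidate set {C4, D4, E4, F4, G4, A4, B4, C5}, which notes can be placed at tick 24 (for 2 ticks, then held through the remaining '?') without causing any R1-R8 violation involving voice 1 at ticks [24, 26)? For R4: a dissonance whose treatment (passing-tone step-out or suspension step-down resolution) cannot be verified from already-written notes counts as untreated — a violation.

C4: legal
D4: violates R4
E4: legal
F4: violates R4
G4: violates R2
A4: legal
B4: violates R4,R7
C5: violates R2

{A4, C4, E4}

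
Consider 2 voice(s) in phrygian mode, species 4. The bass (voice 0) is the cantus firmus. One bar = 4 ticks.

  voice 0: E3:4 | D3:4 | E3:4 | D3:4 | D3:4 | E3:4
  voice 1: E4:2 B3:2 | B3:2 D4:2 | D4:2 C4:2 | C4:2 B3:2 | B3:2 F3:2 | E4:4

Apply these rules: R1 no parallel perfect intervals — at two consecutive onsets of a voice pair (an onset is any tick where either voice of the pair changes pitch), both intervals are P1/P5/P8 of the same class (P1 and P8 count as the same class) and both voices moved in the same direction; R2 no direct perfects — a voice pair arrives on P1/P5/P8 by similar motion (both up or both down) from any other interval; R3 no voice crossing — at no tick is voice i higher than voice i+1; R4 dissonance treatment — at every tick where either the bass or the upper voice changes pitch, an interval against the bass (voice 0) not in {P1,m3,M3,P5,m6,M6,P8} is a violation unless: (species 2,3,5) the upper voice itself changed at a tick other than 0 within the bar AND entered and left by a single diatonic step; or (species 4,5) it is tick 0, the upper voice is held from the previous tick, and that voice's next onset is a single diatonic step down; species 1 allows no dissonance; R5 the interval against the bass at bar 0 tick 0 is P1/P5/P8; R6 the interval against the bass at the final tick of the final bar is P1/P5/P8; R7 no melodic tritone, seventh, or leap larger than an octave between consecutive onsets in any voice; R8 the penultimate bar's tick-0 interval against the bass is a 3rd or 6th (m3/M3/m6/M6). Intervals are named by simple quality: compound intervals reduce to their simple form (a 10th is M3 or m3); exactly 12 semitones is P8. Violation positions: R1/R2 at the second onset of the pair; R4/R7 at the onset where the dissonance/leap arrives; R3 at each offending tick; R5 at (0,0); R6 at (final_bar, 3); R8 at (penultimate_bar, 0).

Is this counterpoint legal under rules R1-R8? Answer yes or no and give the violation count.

bar 0: v0=E3 v1=E4 (P8)
bar 1: v0=D3 v1=B3 (M6)
bar 2: v0=E3 v1=D4 (m7)
bar 3: v0=D3 v1=C4 (m7)
bar 4: v0=D3 v1=B3 (M6)
bar 5: v0=E3 v1=E4 (P8)
  R7 @ bar4.2: B3->F3 leap 6st
  R2 @ bar5.0: D3/F3 m3 -> E3/E4 P8 similar
  R7 @ bar5.0: F3->E4 leap 11st

No (3 violations)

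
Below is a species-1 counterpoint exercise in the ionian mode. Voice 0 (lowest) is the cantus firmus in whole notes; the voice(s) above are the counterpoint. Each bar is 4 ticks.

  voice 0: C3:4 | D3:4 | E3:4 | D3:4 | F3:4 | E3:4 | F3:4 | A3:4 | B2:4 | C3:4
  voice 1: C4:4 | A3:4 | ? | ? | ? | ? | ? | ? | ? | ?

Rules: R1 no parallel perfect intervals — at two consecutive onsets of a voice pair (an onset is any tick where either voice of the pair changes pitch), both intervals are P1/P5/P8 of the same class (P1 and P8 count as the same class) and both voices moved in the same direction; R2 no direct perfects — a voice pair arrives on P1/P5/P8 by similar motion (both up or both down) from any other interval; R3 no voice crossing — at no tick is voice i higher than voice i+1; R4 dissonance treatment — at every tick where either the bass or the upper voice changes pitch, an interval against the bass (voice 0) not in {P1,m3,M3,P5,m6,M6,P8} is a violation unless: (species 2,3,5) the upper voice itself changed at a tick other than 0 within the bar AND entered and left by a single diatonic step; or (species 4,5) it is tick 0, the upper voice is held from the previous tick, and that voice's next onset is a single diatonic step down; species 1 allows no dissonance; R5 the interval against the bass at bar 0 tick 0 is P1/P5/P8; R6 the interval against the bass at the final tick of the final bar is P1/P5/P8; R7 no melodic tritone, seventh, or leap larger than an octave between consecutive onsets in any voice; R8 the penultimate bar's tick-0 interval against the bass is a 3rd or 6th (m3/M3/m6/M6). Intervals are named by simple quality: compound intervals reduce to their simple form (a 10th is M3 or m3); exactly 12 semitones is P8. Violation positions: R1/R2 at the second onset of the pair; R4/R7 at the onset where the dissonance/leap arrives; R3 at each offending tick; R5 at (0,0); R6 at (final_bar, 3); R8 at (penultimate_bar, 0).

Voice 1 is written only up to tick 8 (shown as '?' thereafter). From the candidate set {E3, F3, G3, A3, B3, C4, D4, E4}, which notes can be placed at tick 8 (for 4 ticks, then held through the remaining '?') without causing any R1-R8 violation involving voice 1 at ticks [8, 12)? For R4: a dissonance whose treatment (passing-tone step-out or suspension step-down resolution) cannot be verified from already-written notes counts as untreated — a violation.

{C4, E3, G3}

E3: legal
F3: violates R4
G3: legal
A3: violates R4
B3: violates R1
C4: legal
D4: violates R4
E4: violates R2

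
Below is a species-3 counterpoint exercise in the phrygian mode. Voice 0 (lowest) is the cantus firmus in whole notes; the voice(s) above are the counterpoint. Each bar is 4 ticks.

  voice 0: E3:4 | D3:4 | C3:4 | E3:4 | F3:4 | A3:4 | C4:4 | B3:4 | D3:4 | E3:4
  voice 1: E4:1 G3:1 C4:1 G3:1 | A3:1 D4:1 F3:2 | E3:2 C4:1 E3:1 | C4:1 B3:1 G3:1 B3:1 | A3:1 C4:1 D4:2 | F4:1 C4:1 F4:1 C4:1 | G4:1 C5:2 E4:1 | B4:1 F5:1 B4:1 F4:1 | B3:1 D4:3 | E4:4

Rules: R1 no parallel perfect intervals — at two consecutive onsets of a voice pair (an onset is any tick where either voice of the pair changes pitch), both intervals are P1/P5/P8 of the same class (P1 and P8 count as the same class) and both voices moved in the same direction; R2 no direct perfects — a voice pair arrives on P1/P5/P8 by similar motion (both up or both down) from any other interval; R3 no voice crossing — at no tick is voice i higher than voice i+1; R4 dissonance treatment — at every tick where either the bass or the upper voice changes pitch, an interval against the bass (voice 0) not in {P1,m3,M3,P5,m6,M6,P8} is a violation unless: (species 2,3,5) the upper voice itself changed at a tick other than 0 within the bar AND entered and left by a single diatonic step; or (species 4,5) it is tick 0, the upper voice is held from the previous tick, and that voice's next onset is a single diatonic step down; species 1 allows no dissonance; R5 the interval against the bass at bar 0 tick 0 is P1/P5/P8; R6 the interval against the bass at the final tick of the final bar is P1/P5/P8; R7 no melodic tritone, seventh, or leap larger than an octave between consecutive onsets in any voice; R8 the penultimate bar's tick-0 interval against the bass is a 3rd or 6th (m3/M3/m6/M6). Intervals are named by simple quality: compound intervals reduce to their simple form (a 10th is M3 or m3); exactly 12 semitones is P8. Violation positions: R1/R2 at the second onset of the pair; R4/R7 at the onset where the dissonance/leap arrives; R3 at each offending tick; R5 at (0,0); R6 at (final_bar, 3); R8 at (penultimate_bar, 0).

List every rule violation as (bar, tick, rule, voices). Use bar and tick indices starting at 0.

bar 0: v0=E3 v1=E4 downbeat P8
bar 1: v0=D3 v1=A3 downbeat P5
bar 2: v0=C3 v1=E3 downbeat M3
bar 3: v0=E3 v1=C4 downbeat m6
bar 4: v0=F3 v1=A3 downbeat M3
bar 5: v0=A3 v1=F4 downbeat m6
bar 6: v0=C4 v1=G4 downbeat P5
bar 7: v0=B3 v1=B4 downbeat P8
bar 8: v0=D3 v1=B3 downbeat M6
bar 9: v0=E3 v1=E4 downbeat P8
  -> R2 @ bar 6 tick 0 v(0, 1): A3/C4 m3 -> C4/G4 P5 similar
  -> R4 @ bar 7 tick 1 v(0, 1): B3/F5 TT untreated
  -> R7 @ bar 7 tick 1 v(1,): B4->F5 leap 6st
  -> R7 @ bar 7 tick 2 v(1,): F5->B4 leap 6st
  -> R4 @ bar 7 tick 3 v(0, 1): B3/F4 TT untreated
  -> R7 @ bar 7 tick 3 v(1,): B4->F4 leap 6st
  -> R7 @ bar 8 tick 0 v(1,): F4->B3 leap 6st
  -> R1 @ bar 9 tick 0 v(0, 1): D3/D4 P8 -> E3/E4 P8 similar

(6, 0, R2, (0, 1))
(7, 1, R4, (0, 1))
(7, 1, R7, (1,))
(7, 2, R7, (1,))
(7, 3, R4, (0, 1))
(7, 3, R7, (1,))
(8, 0, R7, (1,))
(9, 0, R1, (0, 1))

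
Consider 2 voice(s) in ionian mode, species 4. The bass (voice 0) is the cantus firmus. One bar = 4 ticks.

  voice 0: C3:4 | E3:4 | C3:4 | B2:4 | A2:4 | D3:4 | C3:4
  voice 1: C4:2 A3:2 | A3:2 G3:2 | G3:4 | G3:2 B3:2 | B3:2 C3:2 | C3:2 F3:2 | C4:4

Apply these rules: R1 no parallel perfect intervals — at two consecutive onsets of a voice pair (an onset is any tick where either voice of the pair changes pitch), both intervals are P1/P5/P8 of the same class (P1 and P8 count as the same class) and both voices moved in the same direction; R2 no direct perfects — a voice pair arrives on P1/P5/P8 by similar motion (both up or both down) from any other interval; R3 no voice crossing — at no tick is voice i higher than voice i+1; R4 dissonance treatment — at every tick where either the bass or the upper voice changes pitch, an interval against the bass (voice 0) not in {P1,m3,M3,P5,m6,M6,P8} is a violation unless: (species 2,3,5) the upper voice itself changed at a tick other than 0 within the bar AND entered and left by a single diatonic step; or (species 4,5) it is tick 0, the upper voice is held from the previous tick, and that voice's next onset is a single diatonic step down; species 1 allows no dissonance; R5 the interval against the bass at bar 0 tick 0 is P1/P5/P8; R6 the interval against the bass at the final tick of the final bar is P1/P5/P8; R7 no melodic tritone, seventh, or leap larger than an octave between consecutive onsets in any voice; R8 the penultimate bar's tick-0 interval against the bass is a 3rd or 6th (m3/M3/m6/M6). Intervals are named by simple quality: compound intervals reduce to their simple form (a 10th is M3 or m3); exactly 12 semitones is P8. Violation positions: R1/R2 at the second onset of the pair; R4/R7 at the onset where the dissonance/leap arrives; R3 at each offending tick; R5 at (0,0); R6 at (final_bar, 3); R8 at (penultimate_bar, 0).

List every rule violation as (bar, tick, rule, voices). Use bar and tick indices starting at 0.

bar 0: v0=C3 v1=C4 downbeat P8
bar 1: v0=E3 v1=A3 downbeat P4
bar 2: v0=C3 v1=G3 downbeat P5
bar 3: v0=B2 v1=G3 downbeat m6
bar 4: v0=A2 v1=B3 downbeat M2
bar 5: v0=D3 v1=C3 downbeat M2
bar 6: v0=C3 v1=C4 downbeat P8
  -> R4 @ bar 4 tick 0 v(0, 1): A2/B3 M2 untreated
  -> R7 @ bar 4 tick 2 v(1,): B3->C3 leap 11st
  -> R3 @ bar 5 tick 0 v(0, 1): D3 above C3
  -> R4 @ bar 5 tick 0 v(0, 1): D3/C3 M2 untreated
  -> R8 @ bar 5 tick 0 v(0, 1): penult M2 not 3rd/6th
  -> R3 @ bar 5 tick 1 v(0, 1): D3 above C3

(4, 0, R4, (0, 1))
(4, 2, R7, (1,))
(5, 0, R3, (0, 1))
(5, 0, R4, (0, 1))
(5, 0, R8, (0, 1))
(5, 1, R3, (0, 1))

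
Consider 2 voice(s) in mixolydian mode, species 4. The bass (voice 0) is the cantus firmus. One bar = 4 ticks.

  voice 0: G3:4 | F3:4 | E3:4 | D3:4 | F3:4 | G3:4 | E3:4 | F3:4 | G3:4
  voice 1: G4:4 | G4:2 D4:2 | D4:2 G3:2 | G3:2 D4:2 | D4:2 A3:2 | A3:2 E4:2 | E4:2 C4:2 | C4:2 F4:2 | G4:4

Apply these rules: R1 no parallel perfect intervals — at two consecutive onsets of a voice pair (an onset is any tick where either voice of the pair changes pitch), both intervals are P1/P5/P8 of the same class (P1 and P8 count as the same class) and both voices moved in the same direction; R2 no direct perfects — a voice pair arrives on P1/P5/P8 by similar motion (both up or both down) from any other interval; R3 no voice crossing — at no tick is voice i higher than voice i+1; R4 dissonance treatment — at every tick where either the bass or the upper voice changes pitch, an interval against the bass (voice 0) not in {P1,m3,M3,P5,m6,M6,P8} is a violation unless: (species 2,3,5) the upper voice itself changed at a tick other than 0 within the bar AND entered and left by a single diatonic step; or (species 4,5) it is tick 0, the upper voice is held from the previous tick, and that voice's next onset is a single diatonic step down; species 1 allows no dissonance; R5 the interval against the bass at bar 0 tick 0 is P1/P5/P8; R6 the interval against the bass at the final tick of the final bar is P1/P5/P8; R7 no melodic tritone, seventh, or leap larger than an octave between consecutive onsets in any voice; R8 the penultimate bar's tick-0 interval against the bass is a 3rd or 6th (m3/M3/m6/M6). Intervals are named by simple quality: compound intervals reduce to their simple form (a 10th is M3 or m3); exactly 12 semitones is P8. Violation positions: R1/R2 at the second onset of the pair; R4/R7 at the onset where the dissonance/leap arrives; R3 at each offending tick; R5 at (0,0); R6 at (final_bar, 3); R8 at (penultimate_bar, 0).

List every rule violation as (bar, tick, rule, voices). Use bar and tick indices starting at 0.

(1, 0, R4, (0, 1))
(2, 0, R4, (0, 1))
(3, 0, R4, (0, 1))
(5, 0, R4, (0, 1))
(7, 0, R8, (0, 1))
(8, 0, R1, (0, 1))

bar 0: v0=G3 v1=G4 downbeat P8
bar 1: v0=F3 v1=G4 downbeat M2
bar 2: v0=E3 v1=D4 downbeat m7
bar 3: v0=D3 v1=G3 downbeat P4
bar 4: v0=F3 v1=D4 downbeat M6
bar 5: v0=G3 v1=A3 downbeat M2
bar 6: v0=E3 v1=E4 downbeat P8
bar 7: v0=F3 v1=C4 downbeat P5
bar 8: v0=G3 v1=G4 downbeat P8
  -> R4 @ bar 1 tick 0 v(0, 1): F3/G4 M2 untreated
  -> R4 @ bar 2 tick 0 v(0, 1): E3/D4 m7 untreated
  -> R4 @ bar 3 tick 0 v(0, 1): D3/G3 P4 untreated
  -> R4 @ bar 5 tick 0 v(0, 1): G3/A3 M2 untreated
  -> R8 @ bar 7 tick 0 v(0, 1): penult P5 not 3rd/6th
  -> R1 @ bar 8 tick 0 v(0, 1): F3/F4 P8 -> G3/G4 P8 similar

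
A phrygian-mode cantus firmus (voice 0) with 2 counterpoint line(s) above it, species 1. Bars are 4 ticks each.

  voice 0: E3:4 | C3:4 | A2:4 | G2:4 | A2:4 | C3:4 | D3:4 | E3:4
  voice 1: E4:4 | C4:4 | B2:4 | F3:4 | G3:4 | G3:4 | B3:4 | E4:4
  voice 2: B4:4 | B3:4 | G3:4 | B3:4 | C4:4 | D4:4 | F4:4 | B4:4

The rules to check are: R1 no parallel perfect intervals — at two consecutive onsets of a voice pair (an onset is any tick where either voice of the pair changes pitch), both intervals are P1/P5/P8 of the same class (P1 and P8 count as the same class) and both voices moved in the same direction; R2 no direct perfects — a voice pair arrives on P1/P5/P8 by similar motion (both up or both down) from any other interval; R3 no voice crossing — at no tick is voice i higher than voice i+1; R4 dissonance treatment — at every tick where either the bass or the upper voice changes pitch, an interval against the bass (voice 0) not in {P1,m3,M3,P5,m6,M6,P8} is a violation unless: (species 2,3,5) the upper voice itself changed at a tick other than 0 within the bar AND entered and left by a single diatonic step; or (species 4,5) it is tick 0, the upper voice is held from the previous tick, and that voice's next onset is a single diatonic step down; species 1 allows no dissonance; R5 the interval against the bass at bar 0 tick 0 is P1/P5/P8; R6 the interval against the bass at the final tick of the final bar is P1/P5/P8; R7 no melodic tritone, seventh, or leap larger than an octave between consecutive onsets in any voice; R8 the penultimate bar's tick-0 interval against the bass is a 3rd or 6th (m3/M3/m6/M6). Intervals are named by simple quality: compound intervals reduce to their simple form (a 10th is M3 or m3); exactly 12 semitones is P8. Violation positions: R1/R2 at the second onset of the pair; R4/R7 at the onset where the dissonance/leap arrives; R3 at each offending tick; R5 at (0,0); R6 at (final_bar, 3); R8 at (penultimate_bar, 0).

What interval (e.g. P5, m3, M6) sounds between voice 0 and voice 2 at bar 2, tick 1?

voice 0=A2 voice 2=G3 -> m7

m7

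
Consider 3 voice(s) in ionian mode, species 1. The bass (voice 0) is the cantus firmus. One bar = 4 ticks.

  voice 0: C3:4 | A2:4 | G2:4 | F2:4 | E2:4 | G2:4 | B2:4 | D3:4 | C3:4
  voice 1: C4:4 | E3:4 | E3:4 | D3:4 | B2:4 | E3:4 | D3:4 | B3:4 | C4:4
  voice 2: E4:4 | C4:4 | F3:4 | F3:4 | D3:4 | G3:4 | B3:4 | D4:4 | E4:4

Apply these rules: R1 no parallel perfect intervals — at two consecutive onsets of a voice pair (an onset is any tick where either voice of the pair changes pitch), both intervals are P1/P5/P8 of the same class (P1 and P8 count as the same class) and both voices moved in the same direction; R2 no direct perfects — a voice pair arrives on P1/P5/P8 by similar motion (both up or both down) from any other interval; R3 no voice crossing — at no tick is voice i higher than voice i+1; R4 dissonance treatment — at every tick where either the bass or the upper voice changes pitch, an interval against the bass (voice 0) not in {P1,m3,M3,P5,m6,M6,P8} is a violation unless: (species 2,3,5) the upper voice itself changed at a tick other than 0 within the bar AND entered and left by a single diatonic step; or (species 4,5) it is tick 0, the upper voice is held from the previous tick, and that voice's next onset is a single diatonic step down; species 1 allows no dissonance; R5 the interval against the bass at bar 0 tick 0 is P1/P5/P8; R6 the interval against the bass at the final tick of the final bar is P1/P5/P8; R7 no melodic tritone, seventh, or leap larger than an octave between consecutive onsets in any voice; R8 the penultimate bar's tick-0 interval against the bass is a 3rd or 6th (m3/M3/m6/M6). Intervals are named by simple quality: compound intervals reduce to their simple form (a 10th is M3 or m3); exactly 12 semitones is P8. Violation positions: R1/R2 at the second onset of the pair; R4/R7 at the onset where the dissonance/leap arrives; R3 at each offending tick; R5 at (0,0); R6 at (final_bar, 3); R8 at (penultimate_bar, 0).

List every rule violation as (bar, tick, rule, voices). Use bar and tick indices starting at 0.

bar 0: v0=C3 v1=C4 v2=E4 downbeat M3
bar 1: v0=A2 v1=E3 v2=C4 downbeat m3
bar 2: v0=G2 v1=E3 v2=F3 downbeat m7
bar 3: v0=F2 v1=D3 v2=F3 downbeat P8
bar 4: v0=E2 v1=B2 v2=D3 downbeat m7
bar 5: v0=G2 v1=E3 v2=G3 downbeat P8
bar 6: v0=B2 v1=D3 v2=B3 downbeat P8
bar 7: v0=D3 v1=B3 v2=D4 downbeat P8
bar 8: v0=C3 v1=C4 v2=E4 downbeat M3
  -> R5 @ bar 0 tick 0 v(0, 2): opens on M3
  -> R2 @ bar 1 tick 0 v(0, 1): C3/C4 P8 -> A2/E3 P5 similar
  -> R4 @ bar 2 tick 0 v(0, 2): G2/F3 m7 untreated
  -> R2 @ bar 4 tick 0 v(0, 1): F2/D3 M6 -> E2/B2 P5 similar
  -> R4 @ bar 4 tick 0 v(0, 2): E2/D3 m7 untreated
  -> R2 @ bar 5 tick 0 v(0, 2): E2/D3 m7 -> G2/G3 P8 similar
  -> R1 @ bar 6 tick 0 v(0, 2): G2/G3 P8 -> B2/B3 P8 similar
  -> R1 @ bar 7 tick 0 v(0, 2): B2/B3 P8 -> D3/D4 P8 similar
  -> R8 @ bar 7 tick 0 v(0, 2): penult P8 not 3rd/6th
  -> R6 @ bar 8 tick 3 v(0, 2): closes on M3

(0, 0, R5, (0, 2))
(1, 0, R2, (0, 1))
(2, 0, R4, (0, 2))
(4, 0, R2, (0, 1))
(4, 0, R4, (0, 2))
(5, 0, R2, (0, 2))
(6, 0, R1, (0, 2))
(7, 0, R1, (0, 2))
(7, 0, R8, (0, 2))
(8, 3, R6, (0, 2))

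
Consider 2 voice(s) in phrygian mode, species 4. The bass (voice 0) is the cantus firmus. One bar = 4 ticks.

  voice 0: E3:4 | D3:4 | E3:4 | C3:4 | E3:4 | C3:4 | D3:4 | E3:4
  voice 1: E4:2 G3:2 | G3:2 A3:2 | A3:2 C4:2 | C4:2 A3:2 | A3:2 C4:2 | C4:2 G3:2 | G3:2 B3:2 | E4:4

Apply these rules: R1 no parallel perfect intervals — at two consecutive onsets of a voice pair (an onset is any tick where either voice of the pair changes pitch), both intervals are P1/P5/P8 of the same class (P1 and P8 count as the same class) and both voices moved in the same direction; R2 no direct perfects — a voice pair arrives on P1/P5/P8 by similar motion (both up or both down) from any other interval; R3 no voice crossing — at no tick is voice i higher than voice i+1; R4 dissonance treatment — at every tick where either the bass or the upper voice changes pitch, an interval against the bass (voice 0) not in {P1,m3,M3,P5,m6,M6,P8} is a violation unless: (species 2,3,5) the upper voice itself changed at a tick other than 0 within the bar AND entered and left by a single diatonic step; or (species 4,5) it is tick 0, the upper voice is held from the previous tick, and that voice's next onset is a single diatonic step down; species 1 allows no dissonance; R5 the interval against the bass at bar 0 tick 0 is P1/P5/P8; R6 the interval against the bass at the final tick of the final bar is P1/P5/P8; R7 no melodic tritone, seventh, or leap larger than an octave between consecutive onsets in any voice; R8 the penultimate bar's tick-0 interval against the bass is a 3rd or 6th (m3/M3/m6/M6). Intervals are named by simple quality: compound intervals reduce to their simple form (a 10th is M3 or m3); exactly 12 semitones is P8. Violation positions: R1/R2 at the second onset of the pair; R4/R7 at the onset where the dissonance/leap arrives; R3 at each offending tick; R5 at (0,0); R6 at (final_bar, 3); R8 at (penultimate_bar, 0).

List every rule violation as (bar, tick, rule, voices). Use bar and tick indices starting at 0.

bar 0: v0=E3 v1=E4 downbeat P8
bar 1: v0=D3 v1=G3 downbeat P4
bar 2: v0=E3 v1=A3 downbeat P4
bar 3: v0=C3 v1=C4 downbeat P8
bar 4: v0=E3 v1=A3 downbeat P4
bar 5: v0=C3 v1=C4 downbeat P8
bar 6: v0=D3 v1=G3 downbeat P4
bar 7: v0=E3 v1=E4 downbeat P8
  -> R4 @ bar 1 tick 0 v(0, 1): D3/G3 P4 untreated
  -> R4 @ bar 2 tick 0 v(0, 1): E3/A3 P4 untreated
  -> R4 @ bar 4 tick 0 v(0, 1): E3/A3 P4 untreated
  -> R4 @ bar 6 tick 0 v(0, 1): D3/G3 P4 untreated
  -> R8 @ bar 6 tick 0 v(0, 1): penult P4 not 3rd/6th
  -> R2 @ bar 7 tick 0 v(0, 1): D3/B3 M6 -> E3/E4 P8 similar

(1, 0, R4, (0, 1))
(2, 0, R4, (0, 1))
(4, 0, R4, (0, 1))
(6, 0, R4, (0, 1))
(6, 0, R8, (0, 1))
(7, 0, R2, (0, 1))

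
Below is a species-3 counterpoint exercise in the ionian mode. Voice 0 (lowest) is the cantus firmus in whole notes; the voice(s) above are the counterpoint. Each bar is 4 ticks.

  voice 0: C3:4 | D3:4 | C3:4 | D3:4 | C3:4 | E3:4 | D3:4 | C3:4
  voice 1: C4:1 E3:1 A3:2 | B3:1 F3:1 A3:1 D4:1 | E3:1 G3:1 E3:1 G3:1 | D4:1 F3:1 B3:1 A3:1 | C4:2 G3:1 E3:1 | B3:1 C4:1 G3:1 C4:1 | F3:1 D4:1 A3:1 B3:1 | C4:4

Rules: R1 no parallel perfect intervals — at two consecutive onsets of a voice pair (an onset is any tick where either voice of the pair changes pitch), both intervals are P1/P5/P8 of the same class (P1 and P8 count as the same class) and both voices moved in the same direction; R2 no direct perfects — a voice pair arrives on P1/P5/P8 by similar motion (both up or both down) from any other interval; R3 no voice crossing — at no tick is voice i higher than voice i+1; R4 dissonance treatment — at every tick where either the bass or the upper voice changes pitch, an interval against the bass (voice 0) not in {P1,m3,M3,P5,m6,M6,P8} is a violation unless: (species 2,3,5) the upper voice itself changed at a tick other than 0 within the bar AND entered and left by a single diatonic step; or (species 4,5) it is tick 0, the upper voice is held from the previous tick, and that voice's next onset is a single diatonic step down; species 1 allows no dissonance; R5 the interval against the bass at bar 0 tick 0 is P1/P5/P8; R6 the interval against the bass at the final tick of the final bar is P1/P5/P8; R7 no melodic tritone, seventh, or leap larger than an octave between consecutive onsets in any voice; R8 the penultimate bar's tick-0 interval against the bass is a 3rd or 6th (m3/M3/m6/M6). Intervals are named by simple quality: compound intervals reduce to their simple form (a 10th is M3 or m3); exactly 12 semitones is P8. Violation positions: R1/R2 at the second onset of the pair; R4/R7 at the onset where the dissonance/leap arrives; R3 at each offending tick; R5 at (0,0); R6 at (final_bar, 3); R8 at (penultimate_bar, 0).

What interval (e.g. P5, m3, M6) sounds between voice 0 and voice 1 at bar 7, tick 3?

P8

voice 0=C3 voice 1=C4 -> P8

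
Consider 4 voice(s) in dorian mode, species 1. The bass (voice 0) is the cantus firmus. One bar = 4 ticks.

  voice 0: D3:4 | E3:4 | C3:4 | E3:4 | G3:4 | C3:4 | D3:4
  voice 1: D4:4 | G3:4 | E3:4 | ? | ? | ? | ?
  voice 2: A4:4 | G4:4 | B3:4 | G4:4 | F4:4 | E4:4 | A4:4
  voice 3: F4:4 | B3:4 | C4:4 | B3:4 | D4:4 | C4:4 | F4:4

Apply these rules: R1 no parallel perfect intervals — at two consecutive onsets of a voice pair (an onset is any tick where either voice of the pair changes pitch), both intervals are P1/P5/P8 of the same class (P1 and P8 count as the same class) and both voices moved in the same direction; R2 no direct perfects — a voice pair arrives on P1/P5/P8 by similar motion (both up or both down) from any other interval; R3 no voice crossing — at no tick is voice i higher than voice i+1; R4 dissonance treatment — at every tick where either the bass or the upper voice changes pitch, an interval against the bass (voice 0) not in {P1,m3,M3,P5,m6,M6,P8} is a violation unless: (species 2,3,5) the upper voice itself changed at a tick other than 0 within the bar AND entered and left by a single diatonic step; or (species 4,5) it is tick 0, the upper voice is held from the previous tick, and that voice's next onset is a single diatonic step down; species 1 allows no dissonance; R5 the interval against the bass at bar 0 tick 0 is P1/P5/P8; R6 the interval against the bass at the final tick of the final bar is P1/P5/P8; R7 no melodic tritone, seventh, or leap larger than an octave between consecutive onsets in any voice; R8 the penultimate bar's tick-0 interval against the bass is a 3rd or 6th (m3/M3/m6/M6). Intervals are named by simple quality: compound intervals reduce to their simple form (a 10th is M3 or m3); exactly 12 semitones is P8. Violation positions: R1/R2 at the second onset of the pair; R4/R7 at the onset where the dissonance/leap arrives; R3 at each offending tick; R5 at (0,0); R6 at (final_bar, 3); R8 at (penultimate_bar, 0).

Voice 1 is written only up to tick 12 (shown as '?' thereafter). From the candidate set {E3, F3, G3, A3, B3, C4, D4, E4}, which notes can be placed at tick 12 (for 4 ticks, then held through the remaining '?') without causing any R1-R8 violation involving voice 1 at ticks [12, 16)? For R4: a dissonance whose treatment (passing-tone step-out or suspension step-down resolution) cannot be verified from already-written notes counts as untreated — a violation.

{E3}

E3: legal
F3: violates R4
G3: violates R2
A3: violates R4
B3: violates R2
C4: violates R1
D4: violates R4,R7
E4: violates R2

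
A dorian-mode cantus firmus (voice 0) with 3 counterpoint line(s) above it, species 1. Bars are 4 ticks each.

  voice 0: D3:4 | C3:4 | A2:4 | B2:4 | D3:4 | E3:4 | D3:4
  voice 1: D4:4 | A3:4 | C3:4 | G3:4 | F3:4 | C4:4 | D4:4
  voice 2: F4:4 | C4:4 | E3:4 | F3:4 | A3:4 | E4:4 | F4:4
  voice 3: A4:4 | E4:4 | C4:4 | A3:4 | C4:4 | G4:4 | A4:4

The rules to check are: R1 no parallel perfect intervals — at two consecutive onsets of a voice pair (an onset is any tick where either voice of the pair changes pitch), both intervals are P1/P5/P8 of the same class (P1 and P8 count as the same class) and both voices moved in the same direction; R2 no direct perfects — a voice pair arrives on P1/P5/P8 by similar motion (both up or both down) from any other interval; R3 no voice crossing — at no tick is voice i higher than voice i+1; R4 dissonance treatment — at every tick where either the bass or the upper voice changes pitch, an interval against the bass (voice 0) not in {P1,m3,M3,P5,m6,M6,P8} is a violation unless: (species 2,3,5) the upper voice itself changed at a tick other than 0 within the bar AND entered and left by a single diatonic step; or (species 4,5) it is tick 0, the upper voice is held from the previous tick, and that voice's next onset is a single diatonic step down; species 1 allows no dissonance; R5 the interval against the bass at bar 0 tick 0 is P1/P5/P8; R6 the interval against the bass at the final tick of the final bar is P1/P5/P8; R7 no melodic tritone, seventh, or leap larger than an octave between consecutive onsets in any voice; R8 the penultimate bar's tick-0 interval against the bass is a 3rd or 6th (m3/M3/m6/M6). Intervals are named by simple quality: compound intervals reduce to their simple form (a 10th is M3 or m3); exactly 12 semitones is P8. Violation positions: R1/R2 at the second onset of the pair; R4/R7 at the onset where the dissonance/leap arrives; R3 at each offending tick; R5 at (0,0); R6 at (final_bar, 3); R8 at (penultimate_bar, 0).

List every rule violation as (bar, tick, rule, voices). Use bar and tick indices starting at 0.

bar 0: v0=D3 v1=D4 v2=F4 v3=A4 downbeat P5
bar 1: v0=C3 v1=A3 v2=C4 v3=E4 downbeat M3
bar 2: v0=A2 v1=C3 v2=E3 v3=C4 downbeat m3
bar 3: v0=B2 v1=G3 v2=F3 v3=A3 downbeat m7
bar 4: v0=D3 v1=F3 v2=A3 v3=C4 downbeat m7
bar 5: v0=E3 v1=C4 v2=E4 v3=G4 downbeat m3
bar 6: v0=D3 v1=D4 v2=F4 v3=A4 downbeat P5
  -> R5 @ bar 0 tick 0 v(0, 2): opens on m3
  -> R1 @ bar 1 tick 0 v(1, 3): D4/A4 P5 -> A3/E4 P5 similar
  -> R2 @ bar 1 tick 0 v(0, 2): D3/F4 m3 -> C3/C4 P8 similar
  -> R2 @ bar 2 tick 0 v(0, 2): C3/C4 P8 -> A2/E3 P5 similar
  -> R2 @ bar 2 tick 0 v(1, 3): A3/E4 P5 -> C3/C4 P8 similar
  -> R3 @ bar 3 tick 0 v(1, 2): G3 above F3
  -> R4 @ bar 3 tick 0 v(0, 2): B2/F3 TT untreated
  -> R4 @ bar 3 tick 0 v(0, 3): B2/A3 m7 untreated
  -> R3 @ bar 3 tick 1 v(1, 2): G3 above F3
  -> R3 @ bar 3 tick 2 v(1, 2): G3 above F3
  -> R3 @ bar 3 tick 3 v(1, 2): G3 above F3
  -> R2 @ bar 4 tick 0 v(0, 2): B2/F3 TT -> D3/A3 P5 similar
  -> R4 @ bar 4 tick 0 v(0, 3): D3/C4 m7 untreated
  -> R1 @ bar 5 tick 0 v(1, 3): F3/C4 P5 -> C4/G4 P5 similar
  -> R2 @ bar 5 tick 0 v(0, 2): D3/A3 P5 -> E3/E4 P8 similar
  -> R8 @ bar 5 tick 0 v(0, 2): penult P8 not 3rd/6th
  -> R1 @ bar 6 tick 0 v(1, 3): C4/G4 P5 -> D4/A4 P5 similar
  -> R6 @ bar 6 tick 3 v(0, 2): closes on m3

(0, 0, R5, (0, 2))
(1, 0, R1, (1, 3))
(1, 0, R2, (0, 2))
(2, 0, R2, (0, 2))
(2, 0, R2, (1, 3))
(3, 0, R3, (1, 2))
(3, 0, R4, (0, 2))
(3, 0, R4, (0, 3))
(3, 1, R3, (1, 2))
(3, 2, R3, (1, 2))
(3, 3, R3, (1, 2))
(4, 0, R2, (0, 2))
(4, 0, R4, (0, 3))
(5, 0, R1, (1, 3))
(5, 0, R2, (0, 2))
(5, 0, R8, (0, 2))
(6, 0, R1, (1, 3))
(6, 3, R6, (0, 2))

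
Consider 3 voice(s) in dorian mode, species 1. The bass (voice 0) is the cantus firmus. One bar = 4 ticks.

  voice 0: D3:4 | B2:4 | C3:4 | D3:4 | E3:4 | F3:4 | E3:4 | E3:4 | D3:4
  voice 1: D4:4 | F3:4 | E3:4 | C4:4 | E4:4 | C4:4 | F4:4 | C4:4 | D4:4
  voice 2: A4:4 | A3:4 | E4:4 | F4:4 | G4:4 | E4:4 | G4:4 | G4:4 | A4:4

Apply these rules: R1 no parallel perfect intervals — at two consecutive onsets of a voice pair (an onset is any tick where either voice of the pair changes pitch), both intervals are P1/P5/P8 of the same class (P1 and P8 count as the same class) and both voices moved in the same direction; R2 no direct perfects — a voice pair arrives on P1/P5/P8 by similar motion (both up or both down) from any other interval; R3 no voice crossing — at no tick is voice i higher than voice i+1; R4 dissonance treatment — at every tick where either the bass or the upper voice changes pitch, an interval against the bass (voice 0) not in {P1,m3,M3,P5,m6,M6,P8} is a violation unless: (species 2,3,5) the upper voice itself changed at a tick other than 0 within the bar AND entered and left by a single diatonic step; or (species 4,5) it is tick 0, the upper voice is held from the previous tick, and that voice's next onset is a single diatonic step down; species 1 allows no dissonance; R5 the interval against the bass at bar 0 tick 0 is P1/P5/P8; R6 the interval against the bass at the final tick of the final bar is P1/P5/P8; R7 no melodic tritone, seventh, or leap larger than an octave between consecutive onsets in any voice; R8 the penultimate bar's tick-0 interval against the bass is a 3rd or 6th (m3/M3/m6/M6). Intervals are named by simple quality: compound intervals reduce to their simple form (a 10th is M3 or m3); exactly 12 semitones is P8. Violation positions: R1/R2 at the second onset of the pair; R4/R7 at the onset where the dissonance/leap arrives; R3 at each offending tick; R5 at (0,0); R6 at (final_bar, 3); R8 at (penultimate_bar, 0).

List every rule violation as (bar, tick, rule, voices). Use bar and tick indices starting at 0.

bar 0: v0=D3 v1=D4 v2=A4 downbeat P5
bar 1: v0=B2 v1=F3 v2=A3 downbeat m7
bar 2: v0=C3 v1=E3 v2=E4 downbeat M3
bar 3: v0=D3 v1=C4 v2=F4 downbeat m3
bar 4: v0=E3 v1=E4 v2=G4 downbeat m3
bar 5: v0=F3 v1=C4 v2=E4 downbeat M7
bar 6: v0=E3 v1=F4 v2=G4 downbeat m3
bar 7: v0=E3 v1=C4 v2=G4 downbeat m3
bar 8: v0=D3 v1=D4 v2=A4 downbeat P5
  -> R4 @ bar 1 tick 0 v(0, 1): B2/F3 TT untreated
  -> R4 @ bar 1 tick 0 v(0, 2): B2/A3 m7 untreated
  -> R4 @ bar 3 tick 0 v(0, 1): D3/C4 m7 untreated
  -> R2 @ bar 4 tick 0 v(0, 1): D3/C4 m7 -> E3/E4 P8 similar
  -> R4 @ bar 5 tick 0 v(0, 2): F3/E4 M7 untreated
  -> R4 @ bar 6 tick 0 v(0, 1): E3/F4 m2 untreated
  -> R1 @ bar 8 tick 0 v(1, 2): C4/G4 P5 -> D4/A4 P5 similar

(1, 0, R4, (0, 1))
(1, 0, R4, (0, 2))
(3, 0, R4, (0, 1))
(4, 0, R2, (0, 1))
(5, 0, R4, (0, 2))
(6, 0, R4, (0, 1))
(8, 0, R1, (1, 2))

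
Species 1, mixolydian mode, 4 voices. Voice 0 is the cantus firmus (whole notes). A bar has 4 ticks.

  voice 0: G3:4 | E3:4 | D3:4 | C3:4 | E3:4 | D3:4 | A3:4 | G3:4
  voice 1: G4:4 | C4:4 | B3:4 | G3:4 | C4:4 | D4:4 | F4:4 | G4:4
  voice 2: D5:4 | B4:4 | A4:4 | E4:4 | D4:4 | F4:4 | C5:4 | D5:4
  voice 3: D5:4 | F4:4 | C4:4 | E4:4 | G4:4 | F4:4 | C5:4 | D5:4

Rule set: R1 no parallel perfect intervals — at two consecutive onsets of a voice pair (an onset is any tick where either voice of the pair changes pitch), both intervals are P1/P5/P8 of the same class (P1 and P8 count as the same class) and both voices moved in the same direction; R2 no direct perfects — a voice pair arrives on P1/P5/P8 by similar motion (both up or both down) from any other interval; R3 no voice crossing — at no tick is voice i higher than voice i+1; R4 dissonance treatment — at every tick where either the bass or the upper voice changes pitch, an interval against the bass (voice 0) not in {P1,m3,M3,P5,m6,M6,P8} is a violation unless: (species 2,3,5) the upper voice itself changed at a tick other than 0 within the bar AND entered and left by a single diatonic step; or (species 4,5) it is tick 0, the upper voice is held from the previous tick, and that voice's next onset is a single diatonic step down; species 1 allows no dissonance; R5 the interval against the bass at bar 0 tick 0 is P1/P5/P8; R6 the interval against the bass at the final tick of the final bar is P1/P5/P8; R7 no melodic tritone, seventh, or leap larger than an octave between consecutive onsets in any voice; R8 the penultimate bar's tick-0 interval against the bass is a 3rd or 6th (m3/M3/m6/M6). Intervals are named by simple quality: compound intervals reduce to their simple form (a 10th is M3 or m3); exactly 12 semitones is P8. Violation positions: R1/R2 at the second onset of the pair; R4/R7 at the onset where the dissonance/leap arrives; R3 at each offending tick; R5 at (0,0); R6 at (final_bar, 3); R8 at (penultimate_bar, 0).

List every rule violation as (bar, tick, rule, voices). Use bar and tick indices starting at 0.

bar 0: v0=G3 v1=G4 v2=D5 v3=D5 downbeat P5
bar 1: v0=E3 v1=C4 v2=B4 v3=F4 downbeat m2
bar 2: v0=D3 v1=B3 v2=A4 v3=C4 downbeat m7
bar 3: v0=C3 v1=G3 v2=E4 v3=E4 downbeat M3
bar 4: v0=E3 v1=C4 v2=D4 v3=G4 downbeat m3
bar 5: v0=D3 v1=D4 v2=F4 v3=F4 downbeat m3
bar 6: v0=A3 v1=F4 v2=C5 v3=C5 downbeat m3
bar 7: v0=G3 v1=G4 v2=D5 v3=D5 downbeat P5
  -> R1 @ bar 1 tick 0 v(0, 2): G3/D5 P5 -> E3/B4 P5 similar
  -> R3 @ bar 1 tick 0 v(2, 3): B4 above F4
  -> R4 @ bar 1 tick 0 v(0, 3): E3/F4 m2 untreated
  -> R3 @ bar 1 tick 1 v(2, 3): B4 above F4
  -> R3 @ bar 1 tick 2 v(2, 3): B4 above F4
  -> R3 @ bar 1 tick 3 v(2, 3): B4 above F4
  -> R1 @ bar 2 tick 0 v(0, 2): E3/B4 P5 -> D3/A4 P5 similar
  -> R3 @ bar 2 tick 0 v(2, 3): A4 above C4
  -> R4 @ bar 2 tick 0 v(0, 3): D3/C4 m7 untreated
  -> R3 @ bar 2 tick 1 v(2, 3): A4 above C4
  -> R3 @ bar 2 tick 2 v(2, 3): A4 above C4
  -> R3 @ bar 2 tick 3 v(2, 3): A4 above C4
  -> R2 @ bar 3 tick 0 v(0, 1): D3/B3 M6 -> C3/G3 P5 similar
  -> R2 @ bar 4 tick 0 v(1, 3): G3/E4 M6 -> C4/G4 P5 similar
  -> R4 @ bar 4 tick 0 v(0, 2): E3/D4 m7 untreated
  -> R1 @ bar 6 tick 0 v(2, 3): F4/F4 P1 -> C5/C5 P1 similar
  -> R2 @ bar 6 tick 0 v(1, 2): D4/F4 m3 -> F4/C5 P5 similar
  -> R2 @ bar 6 tick 0 v(1, 3): D4/F4 m3 -> F4/C5 P5 similar
  -> R1 @ bar 7 tick 0 v(1, 2): F4/C5 P5 -> G4/D5 P5 similar
  -> R1 @ bar 7 tick 0 v(1, 3): F4/C5 P5 -> G4/D5 P5 similar
  -> R1 @ bar 7 tick 0 v(2, 3): C5/C5 P1 -> D5/D5 P1 similar

(1, 0, R1, (0, 2))
(1, 0, R3, (2, 3))
(1, 0, R4, (0, 3))
(1, 1, R3, (2, 3))
(1, 2, R3, (2, 3))
(1, 3, R3, (2, 3))
(2, 0, R1, (0, 2))
(2, 0, R3, (2, 3))
(2, 0, R4, (0, 3))
(2, 1, R3, (2, 3))
(2, 2, R3, (2, 3))
(2, 3, R3, (2, 3))
(3, 0, R2, (0, 1))
(4, 0, R2, (1, 3))
(4, 0, R4, (0, 2))
(6, 0, R1, (2, 3))
(6, 0, R2, (1, 2))
(6, 0, R2, (1, 3))
(7, 0, R1, (1, 2))
(7, 0, R1, (1, 3))
(7, 0, R1, (2, 3))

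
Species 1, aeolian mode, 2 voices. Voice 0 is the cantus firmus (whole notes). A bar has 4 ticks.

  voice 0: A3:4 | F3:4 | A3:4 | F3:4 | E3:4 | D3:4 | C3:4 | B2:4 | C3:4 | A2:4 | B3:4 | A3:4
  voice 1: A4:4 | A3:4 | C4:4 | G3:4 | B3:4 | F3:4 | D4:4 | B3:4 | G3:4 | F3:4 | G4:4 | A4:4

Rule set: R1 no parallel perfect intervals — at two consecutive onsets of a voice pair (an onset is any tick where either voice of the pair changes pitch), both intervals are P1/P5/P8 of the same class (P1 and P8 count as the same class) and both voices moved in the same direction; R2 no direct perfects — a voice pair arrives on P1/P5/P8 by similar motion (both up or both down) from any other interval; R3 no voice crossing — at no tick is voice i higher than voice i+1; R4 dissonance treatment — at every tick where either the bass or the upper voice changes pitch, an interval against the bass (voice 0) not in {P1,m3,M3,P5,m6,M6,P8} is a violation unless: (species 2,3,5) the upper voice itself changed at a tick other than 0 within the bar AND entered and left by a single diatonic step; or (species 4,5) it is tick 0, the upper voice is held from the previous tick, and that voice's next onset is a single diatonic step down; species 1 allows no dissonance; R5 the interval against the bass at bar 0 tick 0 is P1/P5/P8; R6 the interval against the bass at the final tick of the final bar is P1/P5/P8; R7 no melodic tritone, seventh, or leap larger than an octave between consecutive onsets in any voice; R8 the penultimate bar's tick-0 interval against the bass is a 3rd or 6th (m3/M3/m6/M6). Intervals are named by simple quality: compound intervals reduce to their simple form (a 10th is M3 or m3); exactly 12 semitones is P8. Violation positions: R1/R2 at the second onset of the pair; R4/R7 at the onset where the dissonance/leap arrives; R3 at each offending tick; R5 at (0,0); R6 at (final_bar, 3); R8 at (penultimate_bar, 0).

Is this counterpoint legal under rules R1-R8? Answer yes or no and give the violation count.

bar 0: v0=A3 v1=A4 (P8)
bar 1: v0=F3 v1=A3 (M3)
bar 2: v0=A3 v1=C4 (m3)
bar 3: v0=F3 v1=G3 (M2)
bar 4: v0=E3 v1=B3 (P5)
bar 5: v0=D3 v1=F3 (m3)
bar 6: v0=C3 v1=D4 (M2)
bar 7: v0=B2 v1=B3 (P8)
bar 8: v0=C3 v1=G3 (P5)
bar 9: v0=A2 v1=F3 (m6)
bar 10: v0=B3 v1=G4 (m6)
bar 11: v0=A3 v1=A4 (P8)
  R4 @ bar3.0: F3/G3 M2 untreated
  R7 @ bar5.0: B3->F3 leap 6st
  R4 @ bar6.0: C3/D4 M2 untreated
  R2 @ bar7.0: C3/D4 M2 -> B2/B3 P8 similar
  R7 @ bar10.0: A2->B3 leap 14st
  R7 @ bar10.0: F3->G4 leap 14st

No (6 violations)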